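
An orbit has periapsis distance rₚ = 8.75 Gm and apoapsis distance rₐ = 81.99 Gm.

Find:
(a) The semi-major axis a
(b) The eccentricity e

Convert to SI: rₚ = 8.75 Gm = 8.75e+09 m; rₐ = 81.99 Gm = 8.199e+10 m.
(a) a = (rₚ + rₐ) / 2 = (8.75e+09 + 8.199e+10) / 2 ≈ 4.537e+10 m = 45.37 Gm.
(b) e = (rₐ − rₚ) / (rₐ + rₚ) = (8.199e+10 − 8.75e+09) / (8.199e+10 + 8.75e+09) ≈ 0.8071.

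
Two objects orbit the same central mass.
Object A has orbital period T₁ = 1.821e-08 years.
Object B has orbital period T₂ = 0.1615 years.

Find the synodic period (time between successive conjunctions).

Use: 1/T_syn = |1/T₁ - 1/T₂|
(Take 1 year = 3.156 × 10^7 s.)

Convert to SI: T₁ = 1.821e-08 years = 0.574708 s; T₂ = 0.1615 years = 5.09694e+06 s.
T_syn = |T₁ · T₂ / (T₁ − T₂)|.
T_syn = |0.574708 · 5.09694e+06 / (0.574708 − 5.09694e+06)| s ≈ 0.5747 s = 1.821e-08 years.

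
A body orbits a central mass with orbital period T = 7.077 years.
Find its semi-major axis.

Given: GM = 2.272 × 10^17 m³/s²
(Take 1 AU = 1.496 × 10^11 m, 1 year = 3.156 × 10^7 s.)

Convert to SI: T = 7.077 years = 2.2335e+08 s.
Invert Kepler's third law: a = (GM · T² / (4π²))^(1/3).
Substituting T = 2.2335e+08 s and GM = 2.272e+17 m³/s²:
a = (2.272e+17 · (2.2335e+08)² / (4π²))^(1/3) m
a ≈ 6.597e+10 m = 0.441 AU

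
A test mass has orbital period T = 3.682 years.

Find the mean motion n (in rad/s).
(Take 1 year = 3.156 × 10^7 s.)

Convert to SI: T = 3.682 years = 1.16204e+08 s.
n = 2π / T.
n = 2π / 1.16204e+08 s ≈ 5.407e-08 rad/s.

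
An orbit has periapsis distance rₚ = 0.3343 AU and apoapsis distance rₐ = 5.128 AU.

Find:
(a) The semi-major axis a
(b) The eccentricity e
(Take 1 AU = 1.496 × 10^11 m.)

Convert to SI: rₚ = 0.3343 AU = 5.00113e+10 m; rₐ = 5.128 AU = 7.67149e+11 m.
(a) a = (rₚ + rₐ) / 2 = (5.00113e+10 + 7.67149e+11) / 2 ≈ 4.086e+11 m = 2.731 AU.
(b) e = (rₐ − rₚ) / (rₐ + rₚ) = (7.67149e+11 − 5.00113e+10) / (7.67149e+11 + 5.00113e+10) ≈ 0.8776.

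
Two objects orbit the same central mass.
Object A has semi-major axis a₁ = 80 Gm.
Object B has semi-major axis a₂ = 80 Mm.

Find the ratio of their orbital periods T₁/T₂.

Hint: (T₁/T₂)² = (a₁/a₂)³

Convert to SI: a₁ = 80 Gm = 8e+10 m; a₂ = 80 Mm = 8e+07 m.
From Kepler's third law, (T₁/T₂)² = (a₁/a₂)³, so T₁/T₂ = (a₁/a₂)^(3/2).
a₁/a₂ = 8e+10 / 8e+07 = 1000.
T₁/T₂ = (1000)^(3/2) ≈ 3.162e+04.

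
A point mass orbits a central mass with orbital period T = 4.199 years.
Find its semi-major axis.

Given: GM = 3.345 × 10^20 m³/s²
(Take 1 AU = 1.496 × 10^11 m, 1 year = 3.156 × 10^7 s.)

Convert to SI: T = 4.199 years = 1.3252e+08 s.
Invert Kepler's third law: a = (GM · T² / (4π²))^(1/3).
Substituting T = 1.3252e+08 s and GM = 3.345e+20 m³/s²:
a = (3.345e+20 · (1.3252e+08)² / (4π²))^(1/3) m
a ≈ 5.299e+11 m = 3.542 AU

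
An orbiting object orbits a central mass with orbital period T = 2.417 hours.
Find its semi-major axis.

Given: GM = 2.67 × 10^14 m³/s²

Convert to SI: T = 2.417 hours = 8701.2 s.
Invert Kepler's third law: a = (GM · T² / (4π²))^(1/3).
Substituting T = 8701.2 s and GM = 2.67e+14 m³/s²:
a = (2.67e+14 · (8701.2)² / (4π²))^(1/3) m
a ≈ 8e+06 m = 8 Mm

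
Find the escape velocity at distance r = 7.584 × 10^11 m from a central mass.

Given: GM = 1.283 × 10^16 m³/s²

Escape velocity comes from setting total energy to zero: ½v² − GM/r = 0 ⇒ v_esc = √(2GM / r).
v_esc = √(2 · 1.283e+16 / 7.584e+11) m/s ≈ 183.9 m/s = 183.9 m/s.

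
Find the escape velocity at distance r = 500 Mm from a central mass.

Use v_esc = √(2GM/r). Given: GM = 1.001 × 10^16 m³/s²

Convert to SI: r = 500 Mm = 5e+08 m.
Escape velocity comes from setting total energy to zero: ½v² − GM/r = 0 ⇒ v_esc = √(2GM / r).
v_esc = √(2 · 1.001e+16 / 5e+08) m/s ≈ 6328 m/s = 6.328 km/s.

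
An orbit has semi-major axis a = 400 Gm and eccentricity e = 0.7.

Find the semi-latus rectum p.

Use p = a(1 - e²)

Convert to SI: a = 400 Gm = 4e+11 m.
p = a (1 − e²).
p = 4e+11 · (1 − (0.7)²) = 4e+11 · 0.51 ≈ 2.04e+11 m = 204 Gm.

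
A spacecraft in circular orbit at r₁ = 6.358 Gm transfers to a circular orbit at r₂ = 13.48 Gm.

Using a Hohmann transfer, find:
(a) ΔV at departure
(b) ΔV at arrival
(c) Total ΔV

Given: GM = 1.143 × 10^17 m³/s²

Convert to SI: r₁ = 6.358 Gm = 6.358e+09 m; r₂ = 13.48 Gm = 1.348e+10 m.
Transfer semi-major axis: a_t = (r₁ + r₂)/2 = (6.358e+09 + 1.348e+10)/2 = 9.919e+09 m.
Circular speeds: v₁ = √(GM/r₁) = 4239.97 m/s, v₂ = √(GM/r₂) = 2911.91 m/s.
Transfer speeds (vis-viva v² = GM(2/r − 1/a_t)): v₁ᵗ = 4942.81 m/s, v₂ᵗ = 2331.33 m/s.
(a) ΔV₁ = |v₁ᵗ − v₁| ≈ 702.8 m/s = 702.8 m/s.
(b) ΔV₂ = |v₂ − v₂ᵗ| ≈ 580.6 m/s = 580.6 m/s.
(c) ΔV_total = ΔV₁ + ΔV₂ ≈ 1283 m/s = 1.283 km/s.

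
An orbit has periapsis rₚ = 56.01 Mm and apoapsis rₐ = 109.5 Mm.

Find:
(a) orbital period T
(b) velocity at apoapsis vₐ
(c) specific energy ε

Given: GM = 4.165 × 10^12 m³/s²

Convert to SI: rₚ = 56.01 Mm = 5.601e+07 m; rₐ = 109.5 Mm = 1.095e+08 m.
(a) With a = (rₚ + rₐ)/2 = 8.2755e+07 m, T = 2π √(a³/GM) = 2π √((8.2755e+07)³/4.165e+12) s ≈ 2.318e+06 s
(b) With a = (rₚ + rₐ)/2 = 8.2755e+07 m, vₐ = √(GM (2/rₐ − 1/a)) = √(4.165e+12 · (2/1.095e+08 − 1/8.2755e+07)) m/s ≈ 160.4 m/s
(c) With a = (rₚ + rₐ)/2 = 8.2755e+07 m, ε = −GM/(2a) = −4.165e+12/(2 · 8.2755e+07) J/kg ≈ -2.516e+04 J/kg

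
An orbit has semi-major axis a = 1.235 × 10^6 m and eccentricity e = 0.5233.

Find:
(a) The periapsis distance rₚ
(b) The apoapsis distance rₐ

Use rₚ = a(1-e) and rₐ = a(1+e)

(a) rₚ = a(1 − e) = 1.235e+06 · (1 − 0.5233) = 1.235e+06 · 0.4767 ≈ 5.887e+05 m = 5.887 × 10^5 m.
(b) rₐ = a(1 + e) = 1.235e+06 · (1 + 0.5233) = 1.235e+06 · 1.5233 ≈ 1.881e+06 m = 1.881 × 10^6 m.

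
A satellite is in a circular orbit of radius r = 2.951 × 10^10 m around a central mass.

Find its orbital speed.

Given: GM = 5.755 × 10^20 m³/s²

For a circular orbit, gravity supplies the centripetal force, so v = √(GM / r).
v = √(5.755e+20 / 2.951e+10) m/s ≈ 1.396e+05 m/s = 139.6 km/s.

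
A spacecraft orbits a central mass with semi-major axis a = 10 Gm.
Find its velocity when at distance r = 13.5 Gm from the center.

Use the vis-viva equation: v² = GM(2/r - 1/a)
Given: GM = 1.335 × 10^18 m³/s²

Convert to SI: a = 10 Gm = 1e+10 m; r = 13.5 Gm = 1.35e+10 m.
Vis-viva: v = √(GM · (2/r − 1/a)).
2/r − 1/a = 2/1.35e+10 − 1/1e+10 = 4.81481e-11 m⁻¹.
v = √(1.335e+18 · 4.81481e-11) m/s ≈ 8017 m/s = 8.017 km/s.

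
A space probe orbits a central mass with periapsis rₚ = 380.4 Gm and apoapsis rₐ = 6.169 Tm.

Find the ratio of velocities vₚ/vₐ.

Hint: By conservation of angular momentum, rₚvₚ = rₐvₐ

Convert to SI: rₚ = 380.4 Gm = 3.804e+11 m; rₐ = 6.169 Tm = 6.169e+12 m.
Conservation of angular momentum gives rₚvₚ = rₐvₐ, so vₚ/vₐ = rₐ/rₚ.
vₚ/vₐ = 6.169e+12 / 3.804e+11 ≈ 16.22.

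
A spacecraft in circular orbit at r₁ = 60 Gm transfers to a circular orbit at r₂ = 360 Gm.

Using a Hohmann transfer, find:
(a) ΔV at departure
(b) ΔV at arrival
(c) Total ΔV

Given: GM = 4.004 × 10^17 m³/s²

Convert to SI: r₁ = 60 Gm = 6e+10 m; r₂ = 360 Gm = 3.6e+11 m.
Transfer semi-major axis: a_t = (r₁ + r₂)/2 = (6e+10 + 3.6e+11)/2 = 2.1e+11 m.
Circular speeds: v₁ = √(GM/r₁) = 2583.28 m/s, v₂ = √(GM/r₂) = 1054.62 m/s.
Transfer speeds (vis-viva v² = GM(2/r − 1/a_t)): v₁ᵗ = 3382.31 m/s, v₂ᵗ = 563.718 m/s.
(a) ΔV₁ = |v₁ᵗ − v₁| ≈ 799 m/s = 799 m/s.
(b) ΔV₂ = |v₂ − v₂ᵗ| ≈ 490.9 m/s = 490.9 m/s.
(c) ΔV_total = ΔV₁ + ΔV₂ ≈ 1290 m/s = 1.29 km/s.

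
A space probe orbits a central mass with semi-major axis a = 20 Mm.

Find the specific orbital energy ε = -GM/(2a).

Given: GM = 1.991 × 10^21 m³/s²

Convert to SI: a = 20 Mm = 2e+07 m.
ε = −GM / (2a).
ε = −1.991e+21 / (2 · 2e+07) J/kg ≈ -4.978e+13 J/kg = -4.978e+04 GJ/kg.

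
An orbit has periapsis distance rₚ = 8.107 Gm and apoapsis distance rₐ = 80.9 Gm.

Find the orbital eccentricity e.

Convert to SI: rₚ = 8.107 Gm = 8.107e+09 m; rₐ = 80.9 Gm = 8.09e+10 m.
e = (rₐ − rₚ) / (rₐ + rₚ).
e = (8.09e+10 − 8.107e+09) / (8.09e+10 + 8.107e+09) = 7.2793e+10 / 8.9007e+10 ≈ 0.8178.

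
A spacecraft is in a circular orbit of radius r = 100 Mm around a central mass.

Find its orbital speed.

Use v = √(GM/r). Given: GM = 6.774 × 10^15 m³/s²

Convert to SI: r = 100 Mm = 1e+08 m.
For a circular orbit, gravity supplies the centripetal force, so v = √(GM / r).
v = √(6.774e+15 / 1e+08) m/s ≈ 8230 m/s = 8.23 km/s.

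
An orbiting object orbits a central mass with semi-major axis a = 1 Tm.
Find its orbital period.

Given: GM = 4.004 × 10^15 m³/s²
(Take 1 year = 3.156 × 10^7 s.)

Convert to SI: a = 1 Tm = 1e+12 m.
Kepler's third law: T = 2π √(a³ / GM).
Substituting a = 1e+12 m and GM = 4.004e+15 m³/s²:
T = 2π √((1e+12)³ / 4.004e+15) s
T ≈ 9.93e+10 s = 3146 years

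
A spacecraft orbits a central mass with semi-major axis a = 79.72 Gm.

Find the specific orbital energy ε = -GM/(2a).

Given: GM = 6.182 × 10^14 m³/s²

Convert to SI: a = 79.72 Gm = 7.972e+10 m.
ε = −GM / (2a).
ε = −6.182e+14 / (2 · 7.972e+10) J/kg ≈ -3877 J/kg = -3.877 kJ/kg.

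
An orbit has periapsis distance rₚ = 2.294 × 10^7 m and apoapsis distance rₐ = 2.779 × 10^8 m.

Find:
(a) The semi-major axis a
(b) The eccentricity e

(a) a = (rₚ + rₐ) / 2 = (2.294e+07 + 2.779e+08) / 2 ≈ 1.504e+08 m = 1.504 × 10^8 m.
(b) e = (rₐ − rₚ) / (rₐ + rₚ) = (2.779e+08 − 2.294e+07) / (2.779e+08 + 2.294e+07) ≈ 0.8475.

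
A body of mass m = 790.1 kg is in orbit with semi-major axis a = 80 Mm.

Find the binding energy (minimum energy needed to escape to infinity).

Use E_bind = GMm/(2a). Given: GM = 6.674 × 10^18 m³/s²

Convert to SI: a = 80 Mm = 8e+07 m.
Total orbital energy is E = −GMm/(2a); binding energy is E_bind = −E = GMm/(2a).
E_bind = 6.674e+18 · 790.1 / (2 · 8e+07) J ≈ 3.296e+13 J = 32.96 TJ.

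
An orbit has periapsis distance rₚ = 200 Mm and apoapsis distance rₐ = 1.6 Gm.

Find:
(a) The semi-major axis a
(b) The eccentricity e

Convert to SI: rₚ = 200 Mm = 2e+08 m; rₐ = 1.6 Gm = 1.6e+09 m.
(a) a = (rₚ + rₐ) / 2 = (2e+08 + 1.6e+09) / 2 ≈ 9e+08 m = 900 Mm.
(b) e = (rₐ − rₚ) / (rₐ + rₚ) = (1.6e+09 − 2e+08) / (1.6e+09 + 2e+08) ≈ 0.7778.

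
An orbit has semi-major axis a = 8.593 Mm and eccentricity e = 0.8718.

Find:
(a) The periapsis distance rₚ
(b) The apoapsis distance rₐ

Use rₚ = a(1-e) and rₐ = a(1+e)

Convert to SI: a = 8.593 Mm = 8.593e+06 m.
(a) rₚ = a(1 − e) = 8.593e+06 · (1 − 0.8718) = 8.593e+06 · 0.1282 ≈ 1.102e+06 m = 1.102 Mm.
(b) rₐ = a(1 + e) = 8.593e+06 · (1 + 0.8718) = 8.593e+06 · 1.8718 ≈ 1.608e+07 m = 16.08 Mm.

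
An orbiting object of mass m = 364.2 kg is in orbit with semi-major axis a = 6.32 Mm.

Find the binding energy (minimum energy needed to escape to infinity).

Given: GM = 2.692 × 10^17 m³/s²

Convert to SI: a = 6.32 Mm = 6.32e+06 m.
Total orbital energy is E = −GMm/(2a); binding energy is E_bind = −E = GMm/(2a).
E_bind = 2.692e+17 · 364.2 / (2 · 6.32e+06) J ≈ 7.757e+12 J = 7.757 TJ.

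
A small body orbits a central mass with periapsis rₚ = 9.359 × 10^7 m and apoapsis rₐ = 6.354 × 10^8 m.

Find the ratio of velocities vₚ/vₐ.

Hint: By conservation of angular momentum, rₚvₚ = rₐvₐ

Conservation of angular momentum gives rₚvₚ = rₐvₐ, so vₚ/vₐ = rₐ/rₚ.
vₚ/vₐ = 6.354e+08 / 9.359e+07 ≈ 6.789.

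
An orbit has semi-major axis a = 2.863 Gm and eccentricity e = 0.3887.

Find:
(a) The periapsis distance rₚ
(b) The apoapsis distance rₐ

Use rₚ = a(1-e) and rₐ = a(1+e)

Convert to SI: a = 2.863 Gm = 2.863e+09 m.
(a) rₚ = a(1 − e) = 2.863e+09 · (1 − 0.3887) = 2.863e+09 · 0.6113 ≈ 1.75e+09 m = 1.75 Gm.
(b) rₐ = a(1 + e) = 2.863e+09 · (1 + 0.3887) = 2.863e+09 · 1.3887 ≈ 3.976e+09 m = 3.976 Gm.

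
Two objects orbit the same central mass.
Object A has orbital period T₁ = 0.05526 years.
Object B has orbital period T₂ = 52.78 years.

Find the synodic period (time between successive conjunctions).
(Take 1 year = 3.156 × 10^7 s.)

Convert to SI: T₁ = 0.05526 years = 1.74401e+06 s; T₂ = 52.78 years = 1.66574e+09 s.
T_syn = |T₁ · T₂ / (T₁ − T₂)|.
T_syn = |1.74401e+06 · 1.66574e+09 / (1.74401e+06 − 1.66574e+09)| s ≈ 1.746e+06 s = 0.05532 years.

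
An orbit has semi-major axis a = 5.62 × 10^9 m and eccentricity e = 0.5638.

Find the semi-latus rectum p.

p = a (1 − e²).
p = 5.62e+09 · (1 − (0.5638)²) = 5.62e+09 · 0.68213 ≈ 3.834e+09 m = 3.834 × 10^9 m.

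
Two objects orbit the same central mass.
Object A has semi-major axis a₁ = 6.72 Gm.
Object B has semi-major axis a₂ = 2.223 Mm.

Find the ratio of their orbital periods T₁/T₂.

Convert to SI: a₁ = 6.72 Gm = 6.72e+09 m; a₂ = 2.223 Mm = 2.223e+06 m.
From Kepler's third law, (T₁/T₂)² = (a₁/a₂)³, so T₁/T₂ = (a₁/a₂)^(3/2).
a₁/a₂ = 6.72e+09 / 2.223e+06 = 3022.94.
T₁/T₂ = (3022.94)^(3/2) ≈ 1.662e+05.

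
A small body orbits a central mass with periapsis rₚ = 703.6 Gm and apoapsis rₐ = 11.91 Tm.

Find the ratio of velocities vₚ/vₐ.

Convert to SI: rₚ = 703.6 Gm = 7.036e+11 m; rₐ = 11.91 Tm = 1.191e+13 m.
Conservation of angular momentum gives rₚvₚ = rₐvₐ, so vₚ/vₐ = rₐ/rₚ.
vₚ/vₐ = 1.191e+13 / 7.036e+11 ≈ 16.93.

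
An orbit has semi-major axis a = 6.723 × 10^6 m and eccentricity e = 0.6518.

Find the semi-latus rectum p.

p = a (1 − e²).
p = 6.723e+06 · (1 − (0.6518)²) = 6.723e+06 · 0.575157 ≈ 3.867e+06 m = 3.867 × 10^6 m.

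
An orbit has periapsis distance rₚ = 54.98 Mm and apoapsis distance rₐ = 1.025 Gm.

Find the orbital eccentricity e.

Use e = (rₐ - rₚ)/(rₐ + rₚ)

Convert to SI: rₚ = 54.98 Mm = 5.498e+07 m; rₐ = 1.025 Gm = 1.025e+09 m.
e = (rₐ − rₚ) / (rₐ + rₚ).
e = (1.025e+09 − 5.498e+07) / (1.025e+09 + 5.498e+07) = 9.7002e+08 / 1.07998e+09 ≈ 0.8982.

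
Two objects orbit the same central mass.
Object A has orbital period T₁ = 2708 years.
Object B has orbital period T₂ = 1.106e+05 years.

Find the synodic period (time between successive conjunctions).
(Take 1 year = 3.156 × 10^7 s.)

Convert to SI: T₁ = 2708 years = 8.54645e+10 s; T₂ = 1.106e+05 years = 3.49054e+12 s.
T_syn = |T₁ · T₂ / (T₁ − T₂)|.
T_syn = |8.54645e+10 · 3.49054e+12 / (8.54645e+10 − 3.49054e+12)| s ≈ 8.761e+10 s = 2776 years.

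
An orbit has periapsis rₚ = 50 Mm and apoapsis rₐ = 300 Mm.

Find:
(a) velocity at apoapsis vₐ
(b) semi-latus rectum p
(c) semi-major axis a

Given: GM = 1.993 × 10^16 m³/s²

Convert to SI: rₚ = 50 Mm = 5e+07 m; rₐ = 300 Mm = 3e+08 m.
(a) With a = (rₚ + rₐ)/2 = 1.75e+08 m, vₐ = √(GM (2/rₐ − 1/a)) = √(1.993e+16 · (2/3e+08 − 1/1.75e+08)) m/s ≈ 4357 m/s
(b) From a = (rₚ + rₐ)/2 = 1.75e+08 m and e = (rₐ − rₚ)/(rₐ + rₚ) = 0.714286, p = a(1 − e²) = 1.75e+08 · (1 − (0.714286)²) ≈ 8.571e+07 m
(c) a = (rₚ + rₐ)/2 = (5e+07 + 3e+08)/2 ≈ 1.75e+08 m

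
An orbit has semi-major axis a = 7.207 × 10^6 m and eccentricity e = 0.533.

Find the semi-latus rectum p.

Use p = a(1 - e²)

p = a (1 − e²).
p = 7.207e+06 · (1 − (0.533)²) = 7.207e+06 · 0.715911 ≈ 5.16e+06 m = 5.16 × 10^6 m.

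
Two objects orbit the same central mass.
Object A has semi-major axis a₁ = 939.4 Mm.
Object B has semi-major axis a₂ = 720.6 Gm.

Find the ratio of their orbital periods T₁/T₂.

Convert to SI: a₁ = 939.4 Mm = 9.394e+08 m; a₂ = 720.6 Gm = 7.206e+11 m.
From Kepler's third law, (T₁/T₂)² = (a₁/a₂)³, so T₁/T₂ = (a₁/a₂)^(3/2).
a₁/a₂ = 9.394e+08 / 7.206e+11 = 0.00130364.
T₁/T₂ = (0.00130364)^(3/2) ≈ 4.707e-05.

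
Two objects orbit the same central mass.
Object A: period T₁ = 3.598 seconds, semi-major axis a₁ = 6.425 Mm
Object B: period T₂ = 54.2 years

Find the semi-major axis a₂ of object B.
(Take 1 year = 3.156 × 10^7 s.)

Convert to SI: a₁ = 6.425 Mm = 6.425e+06 m; T₂ = 54.2 years = 1.71055e+09 s.
Kepler's third law: (T₁/T₂)² = (a₁/a₂)³ ⇒ a₂ = a₁ · (T₂/T₁)^(2/3).
T₂/T₁ = 1.71055e+09 / 3.598 = 4.75417e+08.
a₂ = 6.425e+06 · (4.75417e+08)^(2/3) m ≈ 3.914e+12 m = 3.914 Tm.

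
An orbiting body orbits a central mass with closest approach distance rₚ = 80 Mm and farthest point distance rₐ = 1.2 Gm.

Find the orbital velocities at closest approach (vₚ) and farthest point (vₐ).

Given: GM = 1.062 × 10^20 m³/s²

Convert to SI: rₚ = 80 Mm = 8e+07 m; rₐ = 1.2 Gm = 1.2e+09 m.
Use the vis-viva equation v² = GM(2/r − 1/a) with a = (rₚ + rₐ)/2 = (8e+07 + 1.2e+09)/2 = 6.4e+08 m.
vₚ = √(GM · (2/rₚ − 1/a)) = √(1.062e+20 · (2/8e+07 − 1/6.4e+08)) m/s ≈ 1.578e+06 m/s = 1578 km/s.
vₐ = √(GM · (2/rₐ − 1/a)) = √(1.062e+20 · (2/1.2e+09 − 1/6.4e+08)) m/s ≈ 1.052e+05 m/s = 105.2 km/s.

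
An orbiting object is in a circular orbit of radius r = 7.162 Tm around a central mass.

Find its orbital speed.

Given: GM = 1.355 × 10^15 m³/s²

Convert to SI: r = 7.162 Tm = 7.162e+12 m.
For a circular orbit, gravity supplies the centripetal force, so v = √(GM / r).
v = √(1.355e+15 / 7.162e+12) m/s ≈ 13.75 m/s = 13.75 m/s.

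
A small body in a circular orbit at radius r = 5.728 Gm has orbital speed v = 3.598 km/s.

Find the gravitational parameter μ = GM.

Convert to SI: r = 5.728 Gm = 5.728e+09 m; v = 3.598 km/s = 3598 m/s.
For a circular orbit v² = GM/r, so GM = v² · r.
GM = (3598)² · 5.728e+09 m³/s² ≈ 7.415e+16 m³/s² = 7.415 × 10^16 m³/s².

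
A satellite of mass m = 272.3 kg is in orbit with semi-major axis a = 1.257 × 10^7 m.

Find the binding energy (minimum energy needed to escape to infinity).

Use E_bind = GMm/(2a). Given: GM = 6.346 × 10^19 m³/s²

Total orbital energy is E = −GMm/(2a); binding energy is E_bind = −E = GMm/(2a).
E_bind = 6.346e+19 · 272.3 / (2 · 1.257e+07) J ≈ 6.874e+14 J = 687.4 TJ.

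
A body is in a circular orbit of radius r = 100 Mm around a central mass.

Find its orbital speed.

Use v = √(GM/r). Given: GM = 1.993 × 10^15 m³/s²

Convert to SI: r = 100 Mm = 1e+08 m.
For a circular orbit, gravity supplies the centripetal force, so v = √(GM / r).
v = √(1.993e+15 / 1e+08) m/s ≈ 4464 m/s = 4.464 km/s.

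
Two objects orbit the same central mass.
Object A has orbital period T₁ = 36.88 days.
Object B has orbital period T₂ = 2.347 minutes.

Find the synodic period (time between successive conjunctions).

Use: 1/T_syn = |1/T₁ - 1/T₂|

Convert to SI: T₁ = 36.88 days = 3.18643e+06 s; T₂ = 2.347 minutes = 140.82 s.
T_syn = |T₁ · T₂ / (T₁ − T₂)|.
T_syn = |3.18643e+06 · 140.82 / (3.18643e+06 − 140.82)| s ≈ 140.8 s = 2.347 minutes.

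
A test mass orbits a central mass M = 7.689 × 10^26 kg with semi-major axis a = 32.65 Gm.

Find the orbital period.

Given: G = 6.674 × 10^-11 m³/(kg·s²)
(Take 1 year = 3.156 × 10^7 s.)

Convert to SI: a = 32.65 Gm = 3.265e+10 m.
GM = G · M = 6.674e-11 · 7.689e+26 = 5.13164e+16 m³/s².
Kepler's third law: T = 2π √(a³ / GM).
Substituting a = 3.265e+10 m and GM = 5.13164e+16 m³/s²:
T = 2π √((3.265e+10)³ / 5.13164e+16) s
T ≈ 1.636e+08 s = 5.185 years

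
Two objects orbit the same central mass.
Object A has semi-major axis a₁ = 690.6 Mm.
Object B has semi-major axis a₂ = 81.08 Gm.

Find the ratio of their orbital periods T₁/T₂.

Convert to SI: a₁ = 690.6 Mm = 6.906e+08 m; a₂ = 81.08 Gm = 8.108e+10 m.
From Kepler's third law, (T₁/T₂)² = (a₁/a₂)³, so T₁/T₂ = (a₁/a₂)^(3/2).
a₁/a₂ = 6.906e+08 / 8.108e+10 = 0.00851751.
T₁/T₂ = (0.00851751)^(3/2) ≈ 0.0007861.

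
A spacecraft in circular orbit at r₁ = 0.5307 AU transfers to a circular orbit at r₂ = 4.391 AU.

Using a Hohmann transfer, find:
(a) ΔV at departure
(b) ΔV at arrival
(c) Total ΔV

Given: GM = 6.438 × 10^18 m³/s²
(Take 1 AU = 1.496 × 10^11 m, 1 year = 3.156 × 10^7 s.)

Convert to SI: r₁ = 0.5307 AU = 7.93927e+10 m; r₂ = 4.391 AU = 6.56894e+11 m.
Transfer semi-major axis: a_t = (r₁ + r₂)/2 = (7.93927e+10 + 6.56894e+11)/2 = 3.68143e+11 m.
Circular speeds: v₁ = √(GM/r₁) = 9005.03 m/s, v₂ = √(GM/r₂) = 3130.6 m/s.
Transfer speeds (vis-viva v² = GM(2/r − 1/a_t)): v₁ᵗ = 12028.9 m/s, v₂ᵗ = 1453.82 m/s.
(a) ΔV₁ = |v₁ᵗ − v₁| ≈ 3024 m/s = 0.6379 AU/year.
(b) ΔV₂ = |v₂ − v₂ᵗ| ≈ 1677 m/s = 0.3537 AU/year.
(c) ΔV_total = ΔV₁ + ΔV₂ ≈ 4701 m/s = 0.9917 AU/year.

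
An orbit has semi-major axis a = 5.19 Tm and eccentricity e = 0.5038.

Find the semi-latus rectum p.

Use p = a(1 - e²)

Convert to SI: a = 5.19 Tm = 5.19e+12 m.
p = a (1 − e²).
p = 5.19e+12 · (1 − (0.5038)²) = 5.19e+12 · 0.746186 ≈ 3.873e+12 m = 3.873 Tm.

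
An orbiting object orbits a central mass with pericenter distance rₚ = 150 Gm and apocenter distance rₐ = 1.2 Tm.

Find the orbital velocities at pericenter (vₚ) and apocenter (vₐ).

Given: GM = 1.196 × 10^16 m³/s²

Convert to SI: rₚ = 150 Gm = 1.5e+11 m; rₐ = 1.2 Tm = 1.2e+12 m.
Use the vis-viva equation v² = GM(2/r − 1/a) with a = (rₚ + rₐ)/2 = (1.5e+11 + 1.2e+12)/2 = 6.75e+11 m.
vₚ = √(GM · (2/rₚ − 1/a)) = √(1.196e+16 · (2/1.5e+11 − 1/6.75e+11)) m/s ≈ 376.5 m/s = 376.5 m/s.
vₐ = √(GM · (2/rₐ − 1/a)) = √(1.196e+16 · (2/1.2e+12 − 1/6.75e+11)) m/s ≈ 47.06 m/s = 47.06 m/s.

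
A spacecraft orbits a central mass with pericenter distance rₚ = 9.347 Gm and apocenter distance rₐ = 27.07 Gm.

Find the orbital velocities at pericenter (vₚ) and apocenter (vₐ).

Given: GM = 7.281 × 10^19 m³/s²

Convert to SI: rₚ = 9.347 Gm = 9.347e+09 m; rₐ = 27.07 Gm = 2.707e+10 m.
Use the vis-viva equation v² = GM(2/r − 1/a) with a = (rₚ + rₐ)/2 = (9.347e+09 + 2.707e+10)/2 = 1.82085e+10 m.
vₚ = √(GM · (2/rₚ − 1/a)) = √(7.281e+19 · (2/9.347e+09 − 1/1.82085e+10)) m/s ≈ 1.076e+05 m/s = 107.6 km/s.
vₐ = √(GM · (2/rₐ − 1/a)) = √(7.281e+19 · (2/2.707e+10 − 1/1.82085e+10)) m/s ≈ 3.716e+04 m/s = 37.16 km/s.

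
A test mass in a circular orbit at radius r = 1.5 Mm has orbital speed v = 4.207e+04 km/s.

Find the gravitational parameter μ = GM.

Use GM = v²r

Convert to SI: r = 1.5 Mm = 1.5e+06 m; v = 4.207e+04 km/s = 4.207e+07 m/s.
For a circular orbit v² = GM/r, so GM = v² · r.
GM = (4.207e+07)² · 1.5e+06 m³/s² ≈ 2.655e+21 m³/s² = 2.655 × 10^21 m³/s².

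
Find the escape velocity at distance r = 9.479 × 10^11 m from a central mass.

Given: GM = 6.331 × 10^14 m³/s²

Escape velocity comes from setting total energy to zero: ½v² − GM/r = 0 ⇒ v_esc = √(2GM / r).
v_esc = √(2 · 6.331e+14 / 9.479e+11) m/s ≈ 36.55 m/s = 36.55 m/s.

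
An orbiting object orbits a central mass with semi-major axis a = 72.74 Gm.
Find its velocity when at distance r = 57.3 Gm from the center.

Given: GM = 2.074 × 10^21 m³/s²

Convert to SI: a = 72.74 Gm = 7.274e+10 m; r = 57.3 Gm = 5.73e+10 m.
Vis-viva: v = √(GM · (2/r − 1/a)).
2/r − 1/a = 2/5.73e+10 − 1/7.274e+10 = 2.11564e-11 m⁻¹.
v = √(2.074e+21 · 2.11564e-11) m/s ≈ 2.095e+05 m/s = 209.5 km/s.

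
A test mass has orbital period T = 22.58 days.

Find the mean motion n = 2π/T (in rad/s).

Convert to SI: T = 22.58 days = 1.95091e+06 s.
n = 2π / T.
n = 2π / 1.95091e+06 s ≈ 3.221e-06 rad/s.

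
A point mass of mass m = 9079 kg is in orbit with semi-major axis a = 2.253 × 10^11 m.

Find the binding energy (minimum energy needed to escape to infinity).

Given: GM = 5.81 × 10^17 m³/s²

Total orbital energy is E = −GMm/(2a); binding energy is E_bind = −E = GMm/(2a).
E_bind = 5.81e+17 · 9079 / (2 · 2.253e+11) J ≈ 1.171e+10 J = 11.71 GJ.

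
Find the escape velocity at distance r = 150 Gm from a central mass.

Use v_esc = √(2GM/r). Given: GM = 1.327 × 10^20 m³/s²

Convert to SI: r = 150 Gm = 1.5e+11 m.
Escape velocity comes from setting total energy to zero: ½v² − GM/r = 0 ⇒ v_esc = √(2GM / r).
v_esc = √(2 · 1.327e+20 / 1.5e+11) m/s ≈ 4.206e+04 m/s = 42.06 km/s.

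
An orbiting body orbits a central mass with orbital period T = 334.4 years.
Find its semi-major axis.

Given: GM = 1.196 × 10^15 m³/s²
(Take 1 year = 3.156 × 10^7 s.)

Convert to SI: T = 334.4 years = 1.05537e+10 s.
Invert Kepler's third law: a = (GM · T² / (4π²))^(1/3).
Substituting T = 1.05537e+10 s and GM = 1.196e+15 m³/s²:
a = (1.196e+15 · (1.05537e+10)² / (4π²))^(1/3) m
a ≈ 1.5e+11 m = 150 Gm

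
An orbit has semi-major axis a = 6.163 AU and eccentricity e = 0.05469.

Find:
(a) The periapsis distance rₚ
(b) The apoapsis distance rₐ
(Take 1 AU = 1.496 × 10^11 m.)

Convert to SI: a = 6.163 AU = 9.21985e+11 m.
(a) rₚ = a(1 − e) = 9.21985e+11 · (1 − 0.05469) = 9.21985e+11 · 0.94531 ≈ 8.716e+11 m = 5.826 AU.
(b) rₐ = a(1 + e) = 9.21985e+11 · (1 + 0.05469) = 9.21985e+11 · 1.05469 ≈ 9.724e+11 m = 6.5 AU.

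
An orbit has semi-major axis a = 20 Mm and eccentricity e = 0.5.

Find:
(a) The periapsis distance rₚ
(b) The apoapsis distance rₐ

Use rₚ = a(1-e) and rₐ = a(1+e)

Convert to SI: a = 20 Mm = 2e+07 m.
(a) rₚ = a(1 − e) = 2e+07 · (1 − 0.5) = 2e+07 · 0.5 ≈ 1e+07 m = 10 Mm.
(b) rₐ = a(1 + e) = 2e+07 · (1 + 0.5) = 2e+07 · 1.5 ≈ 3e+07 m = 30 Mm.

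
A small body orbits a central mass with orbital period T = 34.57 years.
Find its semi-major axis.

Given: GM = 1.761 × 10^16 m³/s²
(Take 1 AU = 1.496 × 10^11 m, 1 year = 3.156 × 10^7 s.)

Convert to SI: T = 34.57 years = 1.09103e+09 s.
Invert Kepler's third law: a = (GM · T² / (4π²))^(1/3).
Substituting T = 1.09103e+09 s and GM = 1.761e+16 m³/s²:
a = (1.761e+16 · (1.09103e+09)² / (4π²))^(1/3) m
a ≈ 8.098e+10 m = 0.5413 AU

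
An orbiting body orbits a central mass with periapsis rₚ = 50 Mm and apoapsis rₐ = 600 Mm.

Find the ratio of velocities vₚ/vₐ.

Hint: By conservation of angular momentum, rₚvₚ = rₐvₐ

Convert to SI: rₚ = 50 Mm = 5e+07 m; rₐ = 600 Mm = 6e+08 m.
Conservation of angular momentum gives rₚvₚ = rₐvₐ, so vₚ/vₐ = rₐ/rₚ.
vₚ/vₐ = 6e+08 / 5e+07 ≈ 12.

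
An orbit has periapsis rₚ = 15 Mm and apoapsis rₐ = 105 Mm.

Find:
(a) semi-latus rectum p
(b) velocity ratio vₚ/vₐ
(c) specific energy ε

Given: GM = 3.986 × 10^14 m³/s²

Convert to SI: rₚ = 15 Mm = 1.5e+07 m; rₐ = 105 Mm = 1.05e+08 m.
(a) From a = (rₚ + rₐ)/2 = 6e+07 m and e = (rₐ − rₚ)/(rₐ + rₚ) = 0.75, p = a(1 − e²) = 6e+07 · (1 − (0.75)²) ≈ 2.625e+07 m
(b) Conservation of angular momentum (rₚvₚ = rₐvₐ) gives vₚ/vₐ = rₐ/rₚ = 1.05e+08/1.5e+07 ≈ 7
(c) With a = (rₚ + rₐ)/2 = 6e+07 m, ε = −GM/(2a) = −3.986e+14/(2 · 6e+07) J/kg ≈ -3.322e+06 J/kg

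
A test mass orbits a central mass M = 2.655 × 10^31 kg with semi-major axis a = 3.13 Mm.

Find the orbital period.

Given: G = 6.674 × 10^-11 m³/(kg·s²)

Convert to SI: a = 3.13 Mm = 3.13e+06 m.
GM = G · M = 6.674e-11 · 2.655e+31 = 1.77195e+21 m³/s².
Kepler's third law: T = 2π √(a³ / GM).
Substituting a = 3.13e+06 m and GM = 1.77195e+21 m³/s²:
T = 2π √((3.13e+06)³ / 1.77195e+21) s
T ≈ 0.8266 s = 0.8266 seconds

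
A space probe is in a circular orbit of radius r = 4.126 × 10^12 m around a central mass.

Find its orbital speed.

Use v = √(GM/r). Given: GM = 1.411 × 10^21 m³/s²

For a circular orbit, gravity supplies the centripetal force, so v = √(GM / r).
v = √(1.411e+21 / 4.126e+12) m/s ≈ 1.849e+04 m/s = 18.49 km/s.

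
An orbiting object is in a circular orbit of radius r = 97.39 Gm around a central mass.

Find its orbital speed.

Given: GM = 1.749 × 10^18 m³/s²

Convert to SI: r = 97.39 Gm = 9.739e+10 m.
For a circular orbit, gravity supplies the centripetal force, so v = √(GM / r).
v = √(1.749e+18 / 9.739e+10) m/s ≈ 4238 m/s = 4.238 km/s.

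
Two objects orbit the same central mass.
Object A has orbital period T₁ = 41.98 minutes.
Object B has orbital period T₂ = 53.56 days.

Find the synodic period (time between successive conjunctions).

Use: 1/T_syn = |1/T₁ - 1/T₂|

Convert to SI: T₁ = 41.98 minutes = 2518.8 s; T₂ = 53.56 days = 4.62758e+06 s.
T_syn = |T₁ · T₂ / (T₁ − T₂)|.
T_syn = |2518.8 · 4.62758e+06 / (2518.8 − 4.62758e+06)| s ≈ 2520 s = 42 minutes.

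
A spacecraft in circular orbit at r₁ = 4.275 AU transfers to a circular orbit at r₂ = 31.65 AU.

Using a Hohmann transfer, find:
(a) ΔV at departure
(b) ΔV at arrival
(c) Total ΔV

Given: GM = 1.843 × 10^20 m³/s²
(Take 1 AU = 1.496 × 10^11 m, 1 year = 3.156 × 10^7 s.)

Convert to SI: r₁ = 4.275 AU = 6.3954e+11 m; r₂ = 31.65 AU = 4.73484e+12 m.
Transfer semi-major axis: a_t = (r₁ + r₂)/2 = (6.3954e+11 + 4.73484e+12)/2 = 2.68719e+12 m.
Circular speeds: v₁ = √(GM/r₁) = 16975.7 m/s, v₂ = √(GM/r₂) = 6238.93 m/s.
Transfer speeds (vis-viva v² = GM(2/r − 1/a_t)): v₁ᵗ = 22533.7 m/s, v₂ᵗ = 3043.65 m/s.
(a) ΔV₁ = |v₁ᵗ − v₁| ≈ 5558 m/s = 1.173 AU/year.
(b) ΔV₂ = |v₂ − v₂ᵗ| ≈ 3195 m/s = 0.6741 AU/year.
(c) ΔV_total = ΔV₁ + ΔV₂ ≈ 8753 m/s = 1.847 AU/year.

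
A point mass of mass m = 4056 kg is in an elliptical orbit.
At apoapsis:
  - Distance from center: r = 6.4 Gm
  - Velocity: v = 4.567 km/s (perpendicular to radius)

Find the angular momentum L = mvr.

Convert to SI: r = 6.4 Gm = 6.4e+09 m; v = 4.567 km/s = 4567 m/s.
Since v is perpendicular to r, L = m · v · r.
L = 4056 · 4567 · 6.4e+09 kg·m²/s ≈ 1.186e+17 kg·m²/s.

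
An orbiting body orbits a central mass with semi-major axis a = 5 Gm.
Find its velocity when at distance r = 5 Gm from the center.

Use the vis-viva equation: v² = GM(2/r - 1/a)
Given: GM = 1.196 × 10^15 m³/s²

Convert to SI: a = 5 Gm = 5e+09 m; r = 5 Gm = 5e+09 m.
Vis-viva: v = √(GM · (2/r − 1/a)).
2/r − 1/a = 2/5e+09 − 1/5e+09 = 2e-10 m⁻¹.
v = √(1.196e+15 · 2e-10) m/s ≈ 489.1 m/s = 489.1 m/s.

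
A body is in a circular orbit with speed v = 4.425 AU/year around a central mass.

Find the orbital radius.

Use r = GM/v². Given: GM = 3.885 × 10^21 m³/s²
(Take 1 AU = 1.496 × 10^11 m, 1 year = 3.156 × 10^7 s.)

Convert to SI: v = 4.425 AU/year = 20975.3 m/s.
For a circular orbit, v² = GM / r, so r = GM / v².
r = 3.885e+21 / (20975.3)² m ≈ 8.83e+12 m = 59.03 AU.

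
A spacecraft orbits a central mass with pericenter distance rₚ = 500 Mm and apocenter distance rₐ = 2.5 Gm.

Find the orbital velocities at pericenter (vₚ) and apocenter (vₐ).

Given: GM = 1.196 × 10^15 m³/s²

Convert to SI: rₚ = 500 Mm = 5e+08 m; rₐ = 2.5 Gm = 2.5e+09 m.
Use the vis-viva equation v² = GM(2/r − 1/a) with a = (rₚ + rₐ)/2 = (5e+08 + 2.5e+09)/2 = 1.5e+09 m.
vₚ = √(GM · (2/rₚ − 1/a)) = √(1.196e+15 · (2/5e+08 − 1/1.5e+09)) m/s ≈ 1997 m/s = 1.997 km/s.
vₐ = √(GM · (2/rₐ − 1/a)) = √(1.196e+15 · (2/2.5e+09 − 1/1.5e+09)) m/s ≈ 399.3 m/s = 399.3 m/s.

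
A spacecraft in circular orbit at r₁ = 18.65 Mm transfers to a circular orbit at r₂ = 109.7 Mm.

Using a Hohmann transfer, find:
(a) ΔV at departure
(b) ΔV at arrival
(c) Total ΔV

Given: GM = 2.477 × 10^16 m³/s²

Convert to SI: r₁ = 18.65 Mm = 1.865e+07 m; r₂ = 109.7 Mm = 1.097e+08 m.
Transfer semi-major axis: a_t = (r₁ + r₂)/2 = (1.865e+07 + 1.097e+08)/2 = 6.4175e+07 m.
Circular speeds: v₁ = √(GM/r₁) = 36443.8 m/s, v₂ = √(GM/r₂) = 15026.6 m/s.
Transfer speeds (vis-viva v² = GM(2/r − 1/a_t)): v₁ᵗ = 47647.9 m/s, v₂ᵗ = 8100.58 m/s.
(a) ΔV₁ = |v₁ᵗ − v₁| ≈ 1.12e+04 m/s = 11.2 km/s.
(b) ΔV₂ = |v₂ − v₂ᵗ| ≈ 6926 m/s = 6.926 km/s.
(c) ΔV_total = ΔV₁ + ΔV₂ ≈ 1.813e+04 m/s = 18.13 km/s.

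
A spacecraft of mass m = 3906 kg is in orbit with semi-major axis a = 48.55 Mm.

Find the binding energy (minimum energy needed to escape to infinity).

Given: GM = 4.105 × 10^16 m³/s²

Convert to SI: a = 48.55 Mm = 4.855e+07 m.
Total orbital energy is E = −GMm/(2a); binding energy is E_bind = −E = GMm/(2a).
E_bind = 4.105e+16 · 3906 / (2 · 4.855e+07) J ≈ 1.651e+12 J = 1.651 TJ.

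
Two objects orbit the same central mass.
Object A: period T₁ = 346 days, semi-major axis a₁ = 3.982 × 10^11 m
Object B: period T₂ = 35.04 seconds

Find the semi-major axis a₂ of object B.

Convert to SI: T₁ = 346 days = 2.98944e+07 s.
Kepler's third law: (T₁/T₂)² = (a₁/a₂)³ ⇒ a₂ = a₁ · (T₂/T₁)^(2/3).
T₂/T₁ = 35.04 / 2.98944e+07 = 1.17213e-06.
a₂ = 3.982e+11 · (1.17213e-06)^(2/3) m ≈ 4.427e+07 m = 4.427 × 10^7 m.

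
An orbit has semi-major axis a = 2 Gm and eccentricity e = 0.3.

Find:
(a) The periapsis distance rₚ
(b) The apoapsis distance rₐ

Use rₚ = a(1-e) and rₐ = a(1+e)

Convert to SI: a = 2 Gm = 2e+09 m.
(a) rₚ = a(1 − e) = 2e+09 · (1 − 0.3) = 2e+09 · 0.7 ≈ 1.4e+09 m = 1.4 Gm.
(b) rₐ = a(1 + e) = 2e+09 · (1 + 0.3) = 2e+09 · 1.3 ≈ 2.6e+09 m = 2.6 Gm.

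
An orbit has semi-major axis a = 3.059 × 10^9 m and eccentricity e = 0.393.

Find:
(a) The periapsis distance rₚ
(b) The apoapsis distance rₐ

(a) rₚ = a(1 − e) = 3.059e+09 · (1 − 0.393) = 3.059e+09 · 0.607 ≈ 1.857e+09 m = 1.857 × 10^9 m.
(b) rₐ = a(1 + e) = 3.059e+09 · (1 + 0.393) = 3.059e+09 · 1.393 ≈ 4.261e+09 m = 4.261 × 10^9 m.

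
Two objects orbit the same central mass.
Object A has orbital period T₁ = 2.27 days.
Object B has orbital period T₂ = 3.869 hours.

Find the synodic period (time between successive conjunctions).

Convert to SI: T₁ = 2.27 days = 196128 s; T₂ = 3.869 hours = 13928.4 s.
T_syn = |T₁ · T₂ / (T₁ − T₂)|.
T_syn = |196128 · 13928.4 / (196128 − 13928.4)| s ≈ 1.499e+04 s = 4.165 hours.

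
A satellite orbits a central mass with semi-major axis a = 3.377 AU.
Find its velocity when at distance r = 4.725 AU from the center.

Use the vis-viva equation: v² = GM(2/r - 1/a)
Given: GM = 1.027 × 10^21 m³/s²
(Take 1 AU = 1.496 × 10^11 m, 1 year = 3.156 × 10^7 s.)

Convert to SI: a = 3.377 AU = 5.05199e+11 m; r = 4.725 AU = 7.0686e+11 m.
Vis-viva: v = √(GM · (2/r − 1/a)).
2/r − 1/a = 2/7.0686e+11 − 1/5.05199e+11 = 8.49997e-13 m⁻¹.
v = √(1.027e+21 · 8.49997e-13) m/s ≈ 2.955e+04 m/s = 6.233 AU/year.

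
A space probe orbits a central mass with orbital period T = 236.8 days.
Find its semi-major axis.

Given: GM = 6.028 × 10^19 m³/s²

Convert to SI: T = 236.8 days = 2.04595e+07 s.
Invert Kepler's third law: a = (GM · T² / (4π²))^(1/3).
Substituting T = 2.04595e+07 s and GM = 6.028e+19 m³/s²:
a = (6.028e+19 · (2.04595e+07)² / (4π²))^(1/3) m
a ≈ 8.614e+10 m = 86.14 Gm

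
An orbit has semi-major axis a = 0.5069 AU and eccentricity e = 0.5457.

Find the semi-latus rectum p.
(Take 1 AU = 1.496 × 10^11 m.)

Convert to SI: a = 0.5069 AU = 7.58322e+10 m.
p = a (1 − e²).
p = 7.58322e+10 · (1 − (0.5457)²) = 7.58322e+10 · 0.702212 ≈ 5.325e+10 m = 0.356 AU.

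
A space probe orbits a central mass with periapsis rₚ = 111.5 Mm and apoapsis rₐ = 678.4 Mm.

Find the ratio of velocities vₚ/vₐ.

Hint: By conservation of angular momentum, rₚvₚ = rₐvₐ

Convert to SI: rₚ = 111.5 Mm = 1.115e+08 m; rₐ = 678.4 Mm = 6.784e+08 m.
Conservation of angular momentum gives rₚvₚ = rₐvₐ, so vₚ/vₐ = rₐ/rₚ.
vₚ/vₐ = 6.784e+08 / 1.115e+08 ≈ 6.084.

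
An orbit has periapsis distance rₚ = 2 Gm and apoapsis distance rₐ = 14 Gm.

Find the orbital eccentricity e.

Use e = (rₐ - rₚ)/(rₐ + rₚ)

Convert to SI: rₚ = 2 Gm = 2e+09 m; rₐ = 14 Gm = 1.4e+10 m.
e = (rₐ − rₚ) / (rₐ + rₚ).
e = (1.4e+10 − 2e+09) / (1.4e+10 + 2e+09) = 1.2e+10 / 1.6e+10 ≈ 0.75.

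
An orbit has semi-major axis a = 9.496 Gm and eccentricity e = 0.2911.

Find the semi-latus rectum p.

Convert to SI: a = 9.496 Gm = 9.496e+09 m.
p = a (1 − e²).
p = 9.496e+09 · (1 − (0.2911)²) = 9.496e+09 · 0.915261 ≈ 8.691e+09 m = 8.691 Gm.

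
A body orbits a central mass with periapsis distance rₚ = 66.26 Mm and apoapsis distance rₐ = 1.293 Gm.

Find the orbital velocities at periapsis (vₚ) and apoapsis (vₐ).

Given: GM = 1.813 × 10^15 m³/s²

Convert to SI: rₚ = 66.26 Mm = 6.626e+07 m; rₐ = 1.293 Gm = 1.293e+09 m.
Use the vis-viva equation v² = GM(2/r − 1/a) with a = (rₚ + rₐ)/2 = (6.626e+07 + 1.293e+09)/2 = 6.7963e+08 m.
vₚ = √(GM · (2/rₚ − 1/a)) = √(1.813e+15 · (2/6.626e+07 − 1/6.7963e+08)) m/s ≈ 7215 m/s = 7.215 km/s.
vₐ = √(GM · (2/rₐ − 1/a)) = √(1.813e+15 · (2/1.293e+09 − 1/6.7963e+08)) m/s ≈ 369.7 m/s = 369.7 m/s.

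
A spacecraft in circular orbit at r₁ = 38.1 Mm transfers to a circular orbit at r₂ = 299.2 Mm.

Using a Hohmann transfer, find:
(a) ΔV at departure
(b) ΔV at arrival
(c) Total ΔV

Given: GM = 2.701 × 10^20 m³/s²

Convert to SI: r₁ = 38.1 Mm = 3.81e+07 m; r₂ = 299.2 Mm = 2.992e+08 m.
Transfer semi-major axis: a_t = (r₁ + r₂)/2 = (3.81e+07 + 2.992e+08)/2 = 1.6865e+08 m.
Circular speeds: v₁ = √(GM/r₁) = 2.66256e+06 m/s, v₂ = √(GM/r₂) = 950127 m/s.
Transfer speeds (vis-viva v² = GM(2/r − 1/a_t)): v₁ᵗ = 3.5464e+06 m/s, v₂ᵗ = 451597 m/s.
(a) ΔV₁ = |v₁ᵗ − v₁| ≈ 8.838e+05 m/s = 883.8 km/s.
(b) ΔV₂ = |v₂ − v₂ᵗ| ≈ 4.985e+05 m/s = 498.5 km/s.
(c) ΔV_total = ΔV₁ + ΔV₂ ≈ 1.382e+06 m/s = 1382 km/s.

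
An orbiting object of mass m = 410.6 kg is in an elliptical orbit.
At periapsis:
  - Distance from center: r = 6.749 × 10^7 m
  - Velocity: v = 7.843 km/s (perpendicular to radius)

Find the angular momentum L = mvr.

Convert to SI: v = 7.843 km/s = 7843 m/s.
Since v is perpendicular to r, L = m · v · r.
L = 410.6 · 7843 · 6.749e+07 kg·m²/s ≈ 2.173e+14 kg·m²/s.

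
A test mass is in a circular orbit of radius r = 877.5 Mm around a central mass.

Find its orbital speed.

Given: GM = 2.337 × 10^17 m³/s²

Convert to SI: r = 877.5 Mm = 8.775e+08 m.
For a circular orbit, gravity supplies the centripetal force, so v = √(GM / r).
v = √(2.337e+17 / 8.775e+08) m/s ≈ 1.632e+04 m/s = 16.32 km/s.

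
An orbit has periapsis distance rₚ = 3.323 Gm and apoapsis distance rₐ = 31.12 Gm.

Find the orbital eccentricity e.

Convert to SI: rₚ = 3.323 Gm = 3.323e+09 m; rₐ = 31.12 Gm = 3.112e+10 m.
e = (rₐ − rₚ) / (rₐ + rₚ).
e = (3.112e+10 − 3.323e+09) / (3.112e+10 + 3.323e+09) = 2.7797e+10 / 3.4443e+10 ≈ 0.807.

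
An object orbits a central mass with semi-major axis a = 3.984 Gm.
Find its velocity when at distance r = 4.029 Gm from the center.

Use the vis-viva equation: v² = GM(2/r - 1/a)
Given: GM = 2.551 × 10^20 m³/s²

Convert to SI: a = 3.984 Gm = 3.984e+09 m; r = 4.029 Gm = 4.029e+09 m.
Vis-viva: v = √(GM · (2/r − 1/a)).
2/r − 1/a = 2/4.029e+09 − 1/3.984e+09 = 2.45397e-10 m⁻¹.
v = √(2.551e+20 · 2.45397e-10) m/s ≈ 2.502e+05 m/s = 250.2 km/s.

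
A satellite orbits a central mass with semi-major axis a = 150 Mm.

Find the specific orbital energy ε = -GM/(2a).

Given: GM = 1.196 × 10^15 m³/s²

Convert to SI: a = 150 Mm = 1.5e+08 m.
ε = −GM / (2a).
ε = −1.196e+15 / (2 · 1.5e+08) J/kg ≈ -3.987e+06 J/kg = -3.987 MJ/kg.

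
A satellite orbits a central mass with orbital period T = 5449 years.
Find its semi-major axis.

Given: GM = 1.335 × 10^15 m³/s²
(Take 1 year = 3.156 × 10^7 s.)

Convert to SI: T = 5449 years = 1.7197e+11 s.
Invert Kepler's third law: a = (GM · T² / (4π²))^(1/3).
Substituting T = 1.7197e+11 s and GM = 1.335e+15 m³/s²:
a = (1.335e+15 · (1.7197e+11)² / (4π²))^(1/3) m
a ≈ 1e+12 m = 1 Tm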